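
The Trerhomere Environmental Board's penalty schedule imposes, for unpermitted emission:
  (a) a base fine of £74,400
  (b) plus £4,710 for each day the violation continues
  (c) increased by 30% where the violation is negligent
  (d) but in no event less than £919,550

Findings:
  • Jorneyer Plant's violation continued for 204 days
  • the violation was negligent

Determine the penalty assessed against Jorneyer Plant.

£1,345,812

Per-day component: 204 × £4,710 = £960,840
Base plus per-day: £74,400 + £960,840 = £1,035,240
Enhancement: 30% of £1,035,240 = £310,572
Enhanced fine: £1,035,240 + £310,572 = £1,345,812
Minimum £919,550: £1,345,812 meets the minimum, no increase.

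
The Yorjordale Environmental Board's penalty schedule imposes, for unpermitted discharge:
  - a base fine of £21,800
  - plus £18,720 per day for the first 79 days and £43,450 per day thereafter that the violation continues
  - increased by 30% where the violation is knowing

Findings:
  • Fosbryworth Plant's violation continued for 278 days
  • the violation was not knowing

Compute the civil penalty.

First 79 days: 79 × £18,720 = £1,478,880
Remaining days: (278 − 79) × £43,450 = £8,646,550
Per-day component: £1,478,880 + £8,646,550 = £10,125,430
Base plus per-day: £21,800 + £10,125,430 = £10,147,230
The violation was not knowing: no 30% increase.

£10,147,230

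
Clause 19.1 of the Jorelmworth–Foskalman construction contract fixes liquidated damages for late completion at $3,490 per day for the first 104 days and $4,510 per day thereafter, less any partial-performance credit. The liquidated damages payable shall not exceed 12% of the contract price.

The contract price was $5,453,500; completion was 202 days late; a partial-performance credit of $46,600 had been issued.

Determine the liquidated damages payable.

First 104 days: 104 × $3,490 = $362,960
Remaining days: (202 − 104) × $4,510 = $441,980
Accrued per-day damages: $362,960 + $441,980 = $804,940
Less partial-performance credit: $804,940 − $46,600 = $758,340
Cap: 12% of $5,453,500 = $654,420
Cap at $654,420: $758,340 exceeds the cap → $654,420

Liquidated damages: $654,420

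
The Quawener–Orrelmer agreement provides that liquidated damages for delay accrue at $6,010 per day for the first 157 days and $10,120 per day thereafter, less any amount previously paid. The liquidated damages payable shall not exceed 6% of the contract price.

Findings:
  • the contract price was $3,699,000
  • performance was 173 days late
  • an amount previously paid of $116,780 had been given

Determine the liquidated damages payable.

$221,940

First 157 days: 157 × $6,010 = $943,570
Remaining days: (173 − 157) × $10,120 = $161,920
Accrued per-day damages: $943,570 + $161,920 = $1,105,490
Less amount previously paid: $1,105,490 − $116,780 = $988,710
Cap: 6% of $3,699,000 = $221,940
Cap at $221,940: $988,710 exceeds the cap → $221,940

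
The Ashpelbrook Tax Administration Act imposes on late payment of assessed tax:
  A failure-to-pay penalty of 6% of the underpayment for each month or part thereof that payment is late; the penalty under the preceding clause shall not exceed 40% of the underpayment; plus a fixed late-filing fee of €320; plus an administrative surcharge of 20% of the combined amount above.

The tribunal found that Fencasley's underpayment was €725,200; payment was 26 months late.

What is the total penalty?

Accrued rate: 6% × 26 = 156%, capped at 40% → 40%
Failure-to-pay penalty: 40% of €725,200 = €290,080
Penalty before surcharge: €290,080 + €320 = €290,400
Administrative surcharge: 20% of €290,400 = €58,080
Total penalty: €290,400 + €58,080 = €348,480

€348,480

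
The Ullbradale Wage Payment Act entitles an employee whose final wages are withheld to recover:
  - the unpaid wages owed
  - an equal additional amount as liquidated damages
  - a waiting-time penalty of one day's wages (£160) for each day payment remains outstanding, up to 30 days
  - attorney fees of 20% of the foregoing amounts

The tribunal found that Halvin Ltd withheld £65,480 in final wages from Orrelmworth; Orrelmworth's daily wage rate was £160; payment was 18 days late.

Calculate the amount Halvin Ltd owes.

£160,608

Liquidated damages (equal amount): £65,480
Penalty days: min(18, 30) = 18
Waiting-time penalty: 18 × £160 = £2,880
Subtotal: £65,480 + £65,480 + £2,880 = £133,840
Attorney fees: 20% of £133,840 = £26,768
Total award: £133,840 + £26,768 = £160,608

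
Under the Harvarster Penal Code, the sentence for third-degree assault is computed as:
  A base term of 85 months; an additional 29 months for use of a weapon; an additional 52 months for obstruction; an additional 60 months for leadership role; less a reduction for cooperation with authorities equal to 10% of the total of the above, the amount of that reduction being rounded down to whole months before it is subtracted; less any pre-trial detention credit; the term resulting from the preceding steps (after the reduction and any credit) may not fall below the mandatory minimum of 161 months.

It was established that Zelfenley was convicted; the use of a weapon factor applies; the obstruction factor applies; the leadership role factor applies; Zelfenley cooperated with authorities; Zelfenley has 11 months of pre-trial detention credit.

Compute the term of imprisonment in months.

Use of a weapon enhancement: +29 months
Obstruction enhancement: +52 months
Leadership role enhancement: +60 months
Adjusted term: 85 months + 29 months + 52 months + 60 months = 226 months
Cooperation with authorities reduction: 10% of 226 months = 22 months (rounded down)
After reduction: 226 − 22 = 204 months
Less pre-trial detention credit: 204 months − 11 months = 193 months
Minimum 161 months: 193 months meets the minimum, no increase.

193 months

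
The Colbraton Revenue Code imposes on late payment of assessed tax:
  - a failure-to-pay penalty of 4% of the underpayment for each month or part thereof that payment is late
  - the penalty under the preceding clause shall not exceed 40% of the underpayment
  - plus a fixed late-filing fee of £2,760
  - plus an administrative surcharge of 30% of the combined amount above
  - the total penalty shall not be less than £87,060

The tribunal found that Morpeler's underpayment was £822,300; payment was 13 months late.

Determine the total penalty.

Accrued rate: 4% × 13 = 52%, capped at 40% → 40%
Failure-to-pay penalty: 40% of £822,300 = £328,920
Penalty before surcharge: £328,920 + £2,760 = £331,680
Administrative surcharge: 30% of £331,680 = £99,504
Total penalty: £331,680 + £99,504 = £431,184
Minimum £87,060: £431,184 meets the minimum, no increase.

£431,184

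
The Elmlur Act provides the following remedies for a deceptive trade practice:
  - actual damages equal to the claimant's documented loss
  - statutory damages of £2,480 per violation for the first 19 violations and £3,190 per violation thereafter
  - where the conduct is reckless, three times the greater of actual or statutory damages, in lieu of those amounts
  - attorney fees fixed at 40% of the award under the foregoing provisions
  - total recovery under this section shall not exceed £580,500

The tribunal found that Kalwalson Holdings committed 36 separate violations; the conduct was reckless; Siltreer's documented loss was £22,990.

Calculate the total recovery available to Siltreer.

First 19 violations: 19 × £2,480 = £47,120
Remaining violations: (36 − 19) × £3,190 = £54,230
Statutory damages: £47,120 + £54,230 = £101,350
Greater of actual damages (£22,990) or statutory damages (£101,350): £101,350
Trebled: 3 × £101,350 = £304,050
Attorney fees: 40% of £304,050 = £121,620
Total before cap: £304,050 + £121,620 = £425,670
Cap at £580,500: £425,670 is within the cap, no reduction.

£425,670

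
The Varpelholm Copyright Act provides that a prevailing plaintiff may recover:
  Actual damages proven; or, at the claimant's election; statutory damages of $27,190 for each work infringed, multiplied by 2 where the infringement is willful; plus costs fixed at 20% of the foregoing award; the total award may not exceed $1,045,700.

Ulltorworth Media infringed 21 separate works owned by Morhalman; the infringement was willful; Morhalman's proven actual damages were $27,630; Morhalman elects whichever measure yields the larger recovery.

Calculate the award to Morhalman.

$1,045,700

Statutory damages: 21 × $27,190 = $570,990
Doubled: 2 × $570,990 = $1,141,980
Greater of actual damages ($27,630) or enhanced statutory damages ($1,141,980): $1,141,980
Costs: 20% of $1,141,980 = $228,396
Award plus costs: $1,141,980 + $228,396 = $1,370,376
Cap at $1,045,700: $1,370,376 exceeds the cap → $1,045,700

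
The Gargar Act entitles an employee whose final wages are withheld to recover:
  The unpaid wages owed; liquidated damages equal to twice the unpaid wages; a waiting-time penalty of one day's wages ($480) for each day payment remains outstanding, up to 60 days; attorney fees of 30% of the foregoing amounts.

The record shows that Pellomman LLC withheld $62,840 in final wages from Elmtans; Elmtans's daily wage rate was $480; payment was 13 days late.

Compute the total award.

Doubled: 2 × $62,840 = $125,680
Penalty days: min(13, 60) = 13
Waiting-time penalty: 13 × $480 = $6,240
Subtotal: $62,840 + $125,680 + $6,240 = $194,760
Attorney fees: 30% of $194,760 = $58,428
Total award: $194,760 + $58,428 = $253,188

Total award: $253,188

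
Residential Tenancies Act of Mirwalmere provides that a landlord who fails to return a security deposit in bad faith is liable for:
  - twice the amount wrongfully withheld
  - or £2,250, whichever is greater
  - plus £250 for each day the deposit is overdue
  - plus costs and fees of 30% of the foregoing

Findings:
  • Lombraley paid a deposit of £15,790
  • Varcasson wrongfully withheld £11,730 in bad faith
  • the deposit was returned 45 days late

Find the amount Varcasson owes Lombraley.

£45,123

Doubled: 2 × £11,730 = £23,460
Minimum £2,250: £23,460 meets the minimum, no increase.
Late-return penalty: 45 × £250 = £11,250
Damages plus late penalty: £23,460 + £11,250 = £34,710
Costs and fees: 30% of £34,710 = £10,413
Total recovery: £34,710 + £10,413 = £45,123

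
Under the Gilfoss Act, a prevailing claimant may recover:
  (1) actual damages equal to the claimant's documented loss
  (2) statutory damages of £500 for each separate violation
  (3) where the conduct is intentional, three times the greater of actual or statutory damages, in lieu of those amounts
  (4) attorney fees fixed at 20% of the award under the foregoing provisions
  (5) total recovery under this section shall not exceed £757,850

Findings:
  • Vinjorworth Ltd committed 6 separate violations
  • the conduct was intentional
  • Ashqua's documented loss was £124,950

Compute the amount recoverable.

Total recovery: £449,820

Statutory damages: 6 × £500 = £3,000
Greater of actual damages (£124,950) or statutory damages (£3,000): £124,950
Trebled: 3 × £124,950 = £374,850
Attorney fees: 20% of £374,850 = £74,970
Total before cap: £374,850 + £74,970 = £449,820
Cap at £757,850: £449,820 is within the cap, no reduction.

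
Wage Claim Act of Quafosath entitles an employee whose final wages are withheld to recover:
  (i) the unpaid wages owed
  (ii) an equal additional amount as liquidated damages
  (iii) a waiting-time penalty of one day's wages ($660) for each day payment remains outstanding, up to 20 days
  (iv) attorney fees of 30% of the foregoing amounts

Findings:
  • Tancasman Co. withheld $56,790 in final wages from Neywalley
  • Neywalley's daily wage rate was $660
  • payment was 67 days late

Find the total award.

$164,814

Liquidated damages (equal amount): $56,790
Penalty days: min(67, 20) = 20
Waiting-time penalty: 20 × $660 = $13,200
Subtotal: $56,790 + $56,790 + $13,200 = $126,780
Attorney fees: 30% of $126,780 = $38,034
Total award: $126,780 + $38,034 = $164,814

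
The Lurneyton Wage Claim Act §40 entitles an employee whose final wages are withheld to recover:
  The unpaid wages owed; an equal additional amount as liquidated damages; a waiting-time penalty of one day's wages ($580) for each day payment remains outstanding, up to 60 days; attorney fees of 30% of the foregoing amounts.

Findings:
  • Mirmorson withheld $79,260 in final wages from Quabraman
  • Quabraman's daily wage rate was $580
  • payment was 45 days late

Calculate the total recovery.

Liquidated damages (equal amount): $79,260
Penalty days: min(45, 60) = 45
Waiting-time penalty: 45 × $580 = $26,100
Subtotal: $79,260 + $79,260 + $26,100 = $184,620
Attorney fees: 30% of $184,620 = $55,386
Total award: $184,620 + $55,386 = $240,006

$240,006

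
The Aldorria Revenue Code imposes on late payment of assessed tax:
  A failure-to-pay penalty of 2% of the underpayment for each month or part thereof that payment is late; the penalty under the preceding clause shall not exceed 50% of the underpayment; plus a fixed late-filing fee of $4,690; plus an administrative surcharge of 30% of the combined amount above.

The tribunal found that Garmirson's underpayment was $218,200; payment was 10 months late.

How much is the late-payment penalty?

Accrued rate: 2% × 10 = 20%, capped at 50% → 20%
Failure-to-pay penalty: 20% of $218,200 = $43,640
Penalty before surcharge: $43,640 + $4,690 = $48,330
Administrative surcharge: 30% of $48,330 = $14,499
Total penalty: $48,330 + $14,499 = $62,829

Penalty: $62,829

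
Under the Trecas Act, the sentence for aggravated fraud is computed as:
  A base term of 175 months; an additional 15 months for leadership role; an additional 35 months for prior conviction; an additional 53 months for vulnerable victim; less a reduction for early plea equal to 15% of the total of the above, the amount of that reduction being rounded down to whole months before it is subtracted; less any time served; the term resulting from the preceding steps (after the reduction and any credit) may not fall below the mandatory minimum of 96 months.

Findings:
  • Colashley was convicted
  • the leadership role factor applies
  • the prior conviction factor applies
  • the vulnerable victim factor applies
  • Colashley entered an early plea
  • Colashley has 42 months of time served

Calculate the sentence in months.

Leadership role enhancement: +15 months
Prior conviction enhancement: +35 months
Vulnerable victim enhancement: +53 months
Adjusted term: 175 months + 15 months + 35 months + 53 months = 278 months
Early plea reduction: 15% of 278 months = 41 months (rounded down)
After reduction: 278 − 41 = 237 months
Less time served: 237 months − 42 months = 195 months
Minimum 96 months: 195 months meets the minimum, no increase.

Sentence: 195 months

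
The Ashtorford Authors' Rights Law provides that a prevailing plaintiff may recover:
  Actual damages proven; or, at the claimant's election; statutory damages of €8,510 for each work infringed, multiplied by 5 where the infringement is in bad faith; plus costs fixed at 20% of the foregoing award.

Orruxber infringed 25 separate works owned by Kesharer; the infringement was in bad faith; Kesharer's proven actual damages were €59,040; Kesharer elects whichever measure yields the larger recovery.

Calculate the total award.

Statutory damages: 25 × €8,510 = €212,750
Multiplied by 5: 5 × €212,750 = €1,063,750
Greater of actual damages (€59,040) or enhanced statutory damages (€1,063,750): €1,063,750
Costs: 20% of €1,063,750 = €212,750
Award plus costs: €1,063,750 + €212,750 = €1,276,500

€1,276,500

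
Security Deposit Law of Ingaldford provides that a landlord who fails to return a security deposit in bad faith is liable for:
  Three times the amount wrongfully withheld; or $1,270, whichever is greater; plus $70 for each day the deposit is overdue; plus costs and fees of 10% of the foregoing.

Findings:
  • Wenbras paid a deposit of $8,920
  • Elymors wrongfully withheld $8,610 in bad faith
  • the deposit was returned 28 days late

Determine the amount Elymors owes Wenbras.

$30,569

Trebled: 3 × $8,610 = $25,830
Minimum $1,270: $25,830 meets the minimum, no increase.
Late-return penalty: 28 × $70 = $1,960
Damages plus late penalty: $25,830 + $1,960 = $27,790
Costs and fees: 10% of $27,790 = $2,779
Total recovery: $27,790 + $2,779 = $30,569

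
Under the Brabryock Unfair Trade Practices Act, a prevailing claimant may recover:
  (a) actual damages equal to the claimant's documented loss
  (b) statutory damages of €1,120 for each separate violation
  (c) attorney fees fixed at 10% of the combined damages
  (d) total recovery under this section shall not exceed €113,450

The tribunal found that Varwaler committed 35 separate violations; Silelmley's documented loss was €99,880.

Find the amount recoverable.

€113,450

Statutory damages: 35 × €1,120 = €39,200
Combined damages: €99,880 + €39,200 = €139,080
Attorney fees: 10% of €139,080 = €13,908
Total before cap: €139,080 + €13,908 = €152,988
Cap at €113,450: €152,988 exceeds the cap → €113,450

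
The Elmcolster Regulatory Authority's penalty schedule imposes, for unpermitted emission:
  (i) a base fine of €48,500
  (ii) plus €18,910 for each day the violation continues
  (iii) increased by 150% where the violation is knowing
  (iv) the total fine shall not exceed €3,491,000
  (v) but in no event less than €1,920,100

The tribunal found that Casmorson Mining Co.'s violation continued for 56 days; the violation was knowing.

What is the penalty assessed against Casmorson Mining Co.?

Per-day component: 56 × €18,910 = €1,058,960
Base plus per-day: €48,500 + €1,058,960 = €1,107,460
Enhancement: 150% of €1,107,460 = €1,661,190
Enhanced fine: €1,107,460 + €1,661,190 = €2,768,650
Cap at €3,491,000: €2,768,650 is within the cap, no reduction.
Minimum €1,920,100: €2,768,650 meets the minimum, no increase.

€2,768,650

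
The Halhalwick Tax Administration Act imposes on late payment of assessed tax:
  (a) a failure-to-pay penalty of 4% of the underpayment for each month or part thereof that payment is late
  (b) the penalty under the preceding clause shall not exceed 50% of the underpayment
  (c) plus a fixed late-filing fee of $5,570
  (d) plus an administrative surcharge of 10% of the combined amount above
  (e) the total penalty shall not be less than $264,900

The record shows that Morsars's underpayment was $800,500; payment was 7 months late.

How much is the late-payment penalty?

$264,900

Accrued rate: 4% × 7 = 28%, capped at 50% → 28%
Failure-to-pay penalty: 28% of $800,500 = $224,140
Penalty before surcharge: $224,140 + $5,570 = $229,710
Administrative surcharge: 10% of $229,710 = $22,971
Total penalty: $229,710 + $22,971 = $252,681
Minimum $264,900: $252,681 is below the minimum → $264,900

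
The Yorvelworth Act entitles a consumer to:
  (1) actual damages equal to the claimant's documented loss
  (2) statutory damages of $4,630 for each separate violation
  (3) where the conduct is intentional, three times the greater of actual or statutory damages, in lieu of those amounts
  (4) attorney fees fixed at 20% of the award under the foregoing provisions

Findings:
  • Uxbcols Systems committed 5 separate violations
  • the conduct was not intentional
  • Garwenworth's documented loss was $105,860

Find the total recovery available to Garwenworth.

$154,812

Statutory damages: 5 × $4,630 = $23,150
Conduct not intentional: the in-lieu enhancement does not apply.
Actual plus statutory damages: $105,860 + $23,150 = $129,010
Attorney fees: 20% of $129,010 = $25,802
Total recovery: $129,010 + $25,802 = $154,812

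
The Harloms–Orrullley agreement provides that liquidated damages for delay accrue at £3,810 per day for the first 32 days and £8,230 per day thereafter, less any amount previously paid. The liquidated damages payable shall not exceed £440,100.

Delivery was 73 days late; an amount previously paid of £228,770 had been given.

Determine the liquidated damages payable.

First 32 days: 32 × £3,810 = £121,920
Remaining days: (73 − 32) × £8,230 = £337,430
Accrued per-day damages: £121,920 + £337,430 = £459,350
Less amount previously paid: £459,350 − £228,770 = £230,580
Cap at £440,100: £230,580 is within the cap, no reduction.

£230,580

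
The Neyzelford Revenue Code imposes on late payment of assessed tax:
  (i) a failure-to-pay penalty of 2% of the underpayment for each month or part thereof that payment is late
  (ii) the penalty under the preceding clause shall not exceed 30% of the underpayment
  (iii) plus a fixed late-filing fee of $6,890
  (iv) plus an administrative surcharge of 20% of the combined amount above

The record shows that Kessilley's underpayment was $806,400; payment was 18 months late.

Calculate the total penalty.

Accrued rate: 2% × 18 = 36%, capped at 30% → 30%
Failure-to-pay penalty: 30% of $806,400 = $241,920
Penalty before surcharge: $241,920 + $6,890 = $248,810
Administrative surcharge: 20% of $248,810 = $49,762
Total penalty: $248,810 + $49,762 = $298,572

$298,572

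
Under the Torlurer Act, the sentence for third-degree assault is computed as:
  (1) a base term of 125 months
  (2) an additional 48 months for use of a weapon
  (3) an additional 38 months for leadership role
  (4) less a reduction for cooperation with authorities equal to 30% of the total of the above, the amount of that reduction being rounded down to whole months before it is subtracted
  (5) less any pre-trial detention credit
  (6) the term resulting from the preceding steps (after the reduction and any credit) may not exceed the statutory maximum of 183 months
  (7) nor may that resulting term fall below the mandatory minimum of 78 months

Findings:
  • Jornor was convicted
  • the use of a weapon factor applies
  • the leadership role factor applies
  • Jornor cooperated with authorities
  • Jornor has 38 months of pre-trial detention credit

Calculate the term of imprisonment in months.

110 months

Use of a weapon enhancement: +48 months
Leadership role enhancement: +38 months
Adjusted term: 125 months + 48 months + 38 months = 211 months
Cooperation with authorities reduction: 30% of 211 months = 63 months (rounded down)
After reduction: 211 − 63 = 148 months
Less pre-trial detention credit: 148 months − 38 months = 110 months
Cap at 183 months: 110 months is within the cap, no reduction.
Minimum 78 months: 110 months meets the minimum, no increase.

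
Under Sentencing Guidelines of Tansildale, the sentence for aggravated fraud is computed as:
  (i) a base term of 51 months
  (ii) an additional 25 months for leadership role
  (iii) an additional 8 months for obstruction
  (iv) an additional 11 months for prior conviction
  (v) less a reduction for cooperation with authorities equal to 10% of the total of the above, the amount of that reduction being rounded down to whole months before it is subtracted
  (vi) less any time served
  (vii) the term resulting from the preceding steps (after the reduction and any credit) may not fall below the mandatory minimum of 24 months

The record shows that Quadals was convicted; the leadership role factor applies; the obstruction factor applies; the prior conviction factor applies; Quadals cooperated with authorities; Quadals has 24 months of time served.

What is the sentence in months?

Leadership role enhancement: +25 months
Obstruction enhancement: +8 months
Prior conviction enhancement: +11 months
Adjusted term: 51 months + 25 months + 8 months + 11 months = 95 months
Cooperation with authorities reduction: 10% of 95 months = 9 months (rounded down)
After reduction: 95 − 9 = 86 months
Less time served: 86 months − 24 months = 62 months
Minimum 24 months: 62 months meets the minimum, no increase.

62 months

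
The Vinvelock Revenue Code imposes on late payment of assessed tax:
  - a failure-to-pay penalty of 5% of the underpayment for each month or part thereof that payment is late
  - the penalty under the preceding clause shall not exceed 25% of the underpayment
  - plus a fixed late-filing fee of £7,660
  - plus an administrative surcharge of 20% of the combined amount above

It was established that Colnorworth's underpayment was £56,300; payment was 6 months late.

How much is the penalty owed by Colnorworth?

Accrued rate: 5% × 6 = 30%, capped at 25% → 25%
Failure-to-pay penalty: 25% of £56,300 = £14,075
Penalty before surcharge: £14,075 + £7,660 = £21,735
Administrative surcharge: 20% of £21,735 = £4,347
Total penalty: £21,735 + £4,347 = £26,082

£26,082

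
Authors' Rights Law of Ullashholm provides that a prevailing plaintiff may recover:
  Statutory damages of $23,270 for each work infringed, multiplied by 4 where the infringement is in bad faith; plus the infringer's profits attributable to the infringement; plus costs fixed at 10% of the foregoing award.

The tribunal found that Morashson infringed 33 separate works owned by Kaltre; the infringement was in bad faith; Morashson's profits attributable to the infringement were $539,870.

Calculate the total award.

Statutory damages: 33 × $23,270 = $767,910
Multiplied by 4: 4 × $767,910 = $3,071,640
Combined award: $3,071,640 + $539,870 = $3,611,510
Costs: 10% of $3,611,510 = $361,151
Award plus costs: $3,611,510 + $361,151 = $3,972,661

$3,972,661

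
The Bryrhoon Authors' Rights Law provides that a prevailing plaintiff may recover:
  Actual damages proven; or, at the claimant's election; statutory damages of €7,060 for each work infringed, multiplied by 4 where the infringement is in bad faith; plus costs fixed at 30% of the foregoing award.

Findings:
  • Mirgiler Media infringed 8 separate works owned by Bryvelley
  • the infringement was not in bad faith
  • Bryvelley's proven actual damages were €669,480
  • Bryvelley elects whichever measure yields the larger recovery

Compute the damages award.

Award: €870,324

Statutory damages: 8 × €7,060 = €56,480
Infringement not in bad faith: no ×4 enhancement.
Greater of actual damages (€669,480) or statutory damages (€56,480): €669,480
Costs: 30% of €669,480 = €200,844
Award plus costs: €669,480 + €200,844 = €870,324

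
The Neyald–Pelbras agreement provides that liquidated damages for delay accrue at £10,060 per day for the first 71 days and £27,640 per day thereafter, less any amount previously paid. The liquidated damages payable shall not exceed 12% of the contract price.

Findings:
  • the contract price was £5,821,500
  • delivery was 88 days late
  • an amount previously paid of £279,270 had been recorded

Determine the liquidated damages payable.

First 71 days: 71 × £10,060 = £714,260
Remaining days: (88 − 71) × £27,640 = £469,880
Accrued per-day damages: £714,260 + £469,880 = £1,184,140
Less amount previously paid: £1,184,140 − £279,270 = £904,870
Cap: 12% of £5,821,500 = £698,580
Cap at £698,580: £904,870 exceeds the cap → £698,580

£698,580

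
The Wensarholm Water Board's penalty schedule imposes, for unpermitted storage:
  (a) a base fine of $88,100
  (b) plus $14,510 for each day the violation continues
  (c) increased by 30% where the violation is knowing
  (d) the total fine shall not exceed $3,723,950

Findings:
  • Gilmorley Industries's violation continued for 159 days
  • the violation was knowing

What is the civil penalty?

$3,113,747

Per-day component: 159 × $14,510 = $2,307,090
Base plus per-day: $88,100 + $2,307,090 = $2,395,190
Enhancement: 30% of $2,395,190 = $718,557
Enhanced fine: $2,395,190 + $718,557 = $3,113,747
Cap at $3,723,950: $3,113,747 is within the cap, no reduction.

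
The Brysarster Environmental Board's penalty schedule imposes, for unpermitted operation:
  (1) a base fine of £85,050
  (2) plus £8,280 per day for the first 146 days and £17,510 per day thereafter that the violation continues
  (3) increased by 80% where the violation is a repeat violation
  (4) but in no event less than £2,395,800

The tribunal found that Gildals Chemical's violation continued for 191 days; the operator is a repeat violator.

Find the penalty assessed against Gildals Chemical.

First 146 days: 146 × £8,280 = £1,208,880
Remaining days: (191 − 146) × £17,510 = £787,950
Per-day component: £1,208,880 + £787,950 = £1,996,830
Base plus per-day: £85,050 + £1,996,830 = £2,081,880
Enhancement: 80% of £2,081,880 = £1,665,504
Enhanced fine: £2,081,880 + £1,665,504 = £3,747,384
Minimum £2,395,800: £3,747,384 meets the minimum, no increase.

Civil penalty: £3,747,384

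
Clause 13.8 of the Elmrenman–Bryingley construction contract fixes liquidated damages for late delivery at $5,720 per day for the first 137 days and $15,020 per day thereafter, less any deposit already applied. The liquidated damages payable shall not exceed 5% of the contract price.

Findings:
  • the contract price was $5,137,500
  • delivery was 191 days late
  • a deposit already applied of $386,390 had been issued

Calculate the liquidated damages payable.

$256,875

First 137 days: 137 × $5,720 = $783,640
Remaining days: (191 − 137) × $15,020 = $811,080
Accrued per-day damages: $783,640 + $811,080 = $1,594,720
Less deposit already applied: $1,594,720 − $386,390 = $1,208,330
Cap: 5% of $5,137,500 = $256,875
Cap at $256,875: $1,208,330 exceeds the cap → $256,875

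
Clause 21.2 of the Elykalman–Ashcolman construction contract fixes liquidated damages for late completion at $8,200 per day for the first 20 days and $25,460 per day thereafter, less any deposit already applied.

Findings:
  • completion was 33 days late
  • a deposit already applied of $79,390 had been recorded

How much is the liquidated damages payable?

First 20 days: 20 × $8,200 = $164,000
Remaining days: (33 − 20) × $25,460 = $330,980
Accrued per-day damages: $164,000 + $330,980 = $494,980
Less deposit already applied: $494,980 − $79,390 = $415,590

$415,590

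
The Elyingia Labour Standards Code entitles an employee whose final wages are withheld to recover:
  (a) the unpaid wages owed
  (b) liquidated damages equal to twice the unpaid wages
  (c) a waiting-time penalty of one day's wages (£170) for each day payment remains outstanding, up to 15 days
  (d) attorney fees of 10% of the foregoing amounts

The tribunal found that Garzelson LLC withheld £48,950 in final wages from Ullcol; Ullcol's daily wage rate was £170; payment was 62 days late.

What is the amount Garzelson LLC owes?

Doubled: 2 × £48,950 = £97,900
Penalty days: min(62, 15) = 15
Waiting-time penalty: 15 × £170 = £2,550
Subtotal: £48,950 + £97,900 + £2,550 = £149,400
Attorney fees: 10% of £149,400 = £14,940
Total award: £149,400 + £14,940 = £164,340

£164,340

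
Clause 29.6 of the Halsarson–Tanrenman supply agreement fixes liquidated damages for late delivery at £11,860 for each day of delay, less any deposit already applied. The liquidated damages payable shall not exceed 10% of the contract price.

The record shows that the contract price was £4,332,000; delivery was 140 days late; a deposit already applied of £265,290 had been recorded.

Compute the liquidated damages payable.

Per-day damages: 140 × £11,860 = £1,660,400
Less deposit already applied: £1,660,400 − £265,290 = £1,395,110
Cap: 10% of £4,332,000 = £433,200
Cap at £433,200: £1,395,110 exceeds the cap → £433,200

£433,200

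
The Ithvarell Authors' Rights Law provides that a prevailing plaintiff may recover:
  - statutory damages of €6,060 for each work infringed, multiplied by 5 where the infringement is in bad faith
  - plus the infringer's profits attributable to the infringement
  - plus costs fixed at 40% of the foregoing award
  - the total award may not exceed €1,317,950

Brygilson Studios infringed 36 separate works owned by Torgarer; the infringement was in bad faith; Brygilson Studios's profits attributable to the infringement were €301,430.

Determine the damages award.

Statutory damages: 36 × €6,060 = €218,160
Multiplied by 5: 5 × €218,160 = €1,090,800
Combined award: €1,090,800 + €301,430 = €1,392,230
Costs: 40% of €1,392,230 = €556,892
Award plus costs: €1,392,230 + €556,892 = €1,949,122
Cap at €1,317,950: €1,949,122 exceeds the cap → €1,317,950

€1,317,950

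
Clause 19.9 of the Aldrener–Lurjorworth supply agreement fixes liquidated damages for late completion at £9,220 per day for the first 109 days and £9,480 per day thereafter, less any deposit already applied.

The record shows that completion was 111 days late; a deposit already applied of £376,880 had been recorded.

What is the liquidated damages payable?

£647,060

First 109 days: 109 × £9,220 = £1,004,980
Remaining days: (111 − 109) × £9,480 = £18,960
Accrued per-day damages: £1,004,980 + £18,960 = £1,023,940
Less deposit already applied: £1,023,940 − £376,880 = £647,060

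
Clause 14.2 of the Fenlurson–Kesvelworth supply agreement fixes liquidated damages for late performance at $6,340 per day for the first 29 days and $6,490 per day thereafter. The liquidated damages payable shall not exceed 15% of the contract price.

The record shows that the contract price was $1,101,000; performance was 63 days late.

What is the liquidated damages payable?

First 29 days: 29 × $6,340 = $183,860
Remaining days: (63 − 29) × $6,490 = $220,660
Accrued per-day damages: $183,860 + $220,660 = $404,520
Cap: 15% of $1,101,000 = $165,150
Cap at $165,150: $404,520 exceeds the cap → $165,150

$165,150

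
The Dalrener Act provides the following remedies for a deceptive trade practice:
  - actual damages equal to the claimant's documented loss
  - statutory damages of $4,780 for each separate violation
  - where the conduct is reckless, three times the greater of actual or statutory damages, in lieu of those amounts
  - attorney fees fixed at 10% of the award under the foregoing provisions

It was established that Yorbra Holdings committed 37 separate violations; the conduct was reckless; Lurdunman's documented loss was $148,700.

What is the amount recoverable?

Statutory damages: 37 × $4,780 = $176,860
Greater of actual damages ($148,700) or statutory damages ($176,860): $176,860
Trebled: 3 × $176,860 = $530,580
Attorney fees: 10% of $530,580 = $53,058
Total recovery: $530,580 + $53,058 = $583,638

$583,638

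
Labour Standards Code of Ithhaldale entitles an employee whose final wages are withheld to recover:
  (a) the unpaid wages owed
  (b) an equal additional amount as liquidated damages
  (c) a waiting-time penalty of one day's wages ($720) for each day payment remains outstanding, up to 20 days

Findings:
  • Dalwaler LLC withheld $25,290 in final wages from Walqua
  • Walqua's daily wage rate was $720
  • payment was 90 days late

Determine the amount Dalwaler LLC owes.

Liquidated damages (equal amount): $25,290
Penalty days: min(90, 20) = 20
Waiting-time penalty: 20 × $720 = $14,400
Total award: $25,290 + $25,290 + $14,400 = $64,980

$64,980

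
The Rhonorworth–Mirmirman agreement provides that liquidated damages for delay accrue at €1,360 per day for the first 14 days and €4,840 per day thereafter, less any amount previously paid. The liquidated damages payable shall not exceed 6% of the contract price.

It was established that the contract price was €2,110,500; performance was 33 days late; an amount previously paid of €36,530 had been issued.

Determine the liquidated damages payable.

€74,470

First 14 days: 14 × €1,360 = €19,040
Remaining days: (33 − 14) × €4,840 = €91,960
Accrued per-day damages: €19,040 + €91,960 = €111,000
Less amount previously paid: €111,000 − €36,530 = €74,470
Cap: 6% of €2,110,500 = €126,630
Cap at €126,630: €74,470 is within the cap, no reduction.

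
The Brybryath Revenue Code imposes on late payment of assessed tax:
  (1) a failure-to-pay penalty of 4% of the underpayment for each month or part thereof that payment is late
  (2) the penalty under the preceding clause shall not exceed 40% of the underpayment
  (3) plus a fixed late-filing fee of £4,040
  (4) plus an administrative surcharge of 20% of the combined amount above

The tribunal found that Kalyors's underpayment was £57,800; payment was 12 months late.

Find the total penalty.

Accrued rate: 4% × 12 = 48%, capped at 40% → 40%
Failure-to-pay penalty: 40% of £57,800 = £23,120
Penalty before surcharge: £23,120 + £4,040 = £27,160
Administrative surcharge: 20% of £27,160 = £5,432
Total penalty: £27,160 + £5,432 = £32,592

£32,592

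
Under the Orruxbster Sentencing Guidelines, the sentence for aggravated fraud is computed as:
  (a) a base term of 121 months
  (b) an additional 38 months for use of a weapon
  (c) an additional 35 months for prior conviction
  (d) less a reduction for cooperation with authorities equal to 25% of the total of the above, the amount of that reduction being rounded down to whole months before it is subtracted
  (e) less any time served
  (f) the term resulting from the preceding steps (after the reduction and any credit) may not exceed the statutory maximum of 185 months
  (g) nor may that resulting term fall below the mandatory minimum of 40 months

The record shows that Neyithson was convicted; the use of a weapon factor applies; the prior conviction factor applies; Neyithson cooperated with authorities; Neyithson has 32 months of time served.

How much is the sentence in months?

Use of a weapon enhancement: +38 months
Prior conviction enhancement: +35 months
Adjusted term: 121 months + 38 months + 35 months = 194 months
Cooperation with authorities reduction: 25% of 194 months = 48 months (rounded down)
After reduction: 194 − 48 = 146 months
Less time served: 146 months − 32 months = 114 months
Cap at 185 months: 114 months is within the cap, no reduction.
Minimum 40 months: 114 months meets the minimum, no increase.

114 months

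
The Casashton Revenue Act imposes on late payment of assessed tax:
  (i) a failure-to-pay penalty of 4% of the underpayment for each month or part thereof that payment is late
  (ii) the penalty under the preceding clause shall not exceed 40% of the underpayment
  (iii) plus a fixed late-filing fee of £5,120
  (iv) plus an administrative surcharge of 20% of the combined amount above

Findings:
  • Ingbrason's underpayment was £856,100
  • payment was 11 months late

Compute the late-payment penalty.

Accrued rate: 4% × 11 = 44%, capped at 40% → 40%
Failure-to-pay penalty: 40% of £856,100 = £342,440
Penalty before surcharge: £342,440 + £5,120 = £347,560
Administrative surcharge: 20% of £347,560 = £69,512
Total penalty: £347,560 + £69,512 = £417,072

£417,072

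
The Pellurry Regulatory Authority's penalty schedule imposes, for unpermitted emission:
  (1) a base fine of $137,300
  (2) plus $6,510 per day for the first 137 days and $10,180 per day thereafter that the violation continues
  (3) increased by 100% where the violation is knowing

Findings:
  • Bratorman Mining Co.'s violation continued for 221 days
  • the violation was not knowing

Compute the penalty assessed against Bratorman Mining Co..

$1,884,290

First 137 days: 137 × $6,510 = $891,870
Remaining days: (221 − 137) × $10,180 = $855,120
Per-day component: $891,870 + $855,120 = $1,746,990
Base plus per-day: $137,300 + $1,746,990 = $1,884,290
The violation was not knowing: no 100% increase.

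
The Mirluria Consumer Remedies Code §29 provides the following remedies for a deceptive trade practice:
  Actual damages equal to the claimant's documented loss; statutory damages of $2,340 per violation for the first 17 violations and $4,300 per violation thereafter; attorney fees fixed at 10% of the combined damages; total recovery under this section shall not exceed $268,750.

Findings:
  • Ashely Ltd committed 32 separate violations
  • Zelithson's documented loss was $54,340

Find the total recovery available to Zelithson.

First 17 violations: 17 × $2,340 = $39,780
Remaining violations: (32 − 17) × $4,300 = $64,500
Statutory damages: $39,780 + $64,500 = $104,280
Combined damages: $54,340 + $104,280 = $158,620
Attorney fees: 10% of $158,620 = $15,862
Total before cap: $158,620 + $15,862 = $174,482
Cap at $268,750: $174,482 is within the cap, no reduction.

$174,482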